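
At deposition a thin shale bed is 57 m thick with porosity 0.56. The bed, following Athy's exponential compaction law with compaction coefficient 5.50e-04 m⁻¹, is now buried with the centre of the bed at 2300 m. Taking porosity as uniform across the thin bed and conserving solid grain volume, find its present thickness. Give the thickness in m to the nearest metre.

Working in km (1 km = 1000 m; k in km⁻¹ = k in m⁻¹ × 1000):
Porosity at 2.3 km: n = 0.56·exp(−0.55×2.3) = 0.1581
Solid-volume conservation: h(1−n) = h₀(1−n₀) ⇒ h = h₀·(1−n₀)/(1−n)
h = 0.057 × (1 − 0.56)/(1 − 0.1581) = 0.057 × 0.5226 = 0.0298 km

30 m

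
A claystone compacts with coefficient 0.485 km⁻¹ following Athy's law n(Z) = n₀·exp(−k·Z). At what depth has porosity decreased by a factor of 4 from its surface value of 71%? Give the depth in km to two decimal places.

n/n₀ = 1/4 ⇒ exp(−k·Z) = 1/4 ⇒ Z = ln(4) / k
Z = 1.3863 / 0.485 = 2.858 km

2.86 km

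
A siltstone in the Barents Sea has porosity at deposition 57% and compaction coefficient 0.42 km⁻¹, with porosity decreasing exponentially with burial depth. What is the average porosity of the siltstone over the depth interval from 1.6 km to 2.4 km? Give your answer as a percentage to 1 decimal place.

⟨phi⟩ = (1/(d₂−d₁)) ∫ phi₀ e^(−kd) dd = phi₀·(e^(−k·d₁) − e^(−k·d₂)) / (k·(d₂−d₁))
e^(−0.42×1.6) = 0.5107; e^(−0.42×2.4) = 0.3649
⟨phi⟩ = 0.57 × (0.5107 − 0.3649) / (0.42 × 0.8) = 0.57 × 0.4337 = 0.2472

24.7%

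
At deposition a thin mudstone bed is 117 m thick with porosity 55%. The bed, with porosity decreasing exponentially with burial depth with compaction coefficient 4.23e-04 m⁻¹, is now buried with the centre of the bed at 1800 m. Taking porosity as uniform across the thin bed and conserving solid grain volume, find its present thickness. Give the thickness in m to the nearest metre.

Working in km (1 km = 1000 m; β in km⁻¹ = β in m⁻¹ × 1000):
Porosity at 1.8 km: n = 0.55·exp(−0.423×1.8) = 0.2569
Solid-volume conservation: h(1−n) = h₀(1−n₀) ⇒ h = h₀·(1−n₀)/(1−n)
h = 0.117 × (1 − 0.55)/(1 − 0.2569) = 0.117 × 0.6055 = 0.0708 km

71 m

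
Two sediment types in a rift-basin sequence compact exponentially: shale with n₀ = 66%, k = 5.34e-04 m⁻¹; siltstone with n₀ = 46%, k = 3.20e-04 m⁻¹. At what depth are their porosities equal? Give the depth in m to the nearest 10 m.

Working in km (1 km = 1000 m; k in km⁻¹ = k in m⁻¹ × 1000):
Set n₀ₐ e^(−kₐd) = n₀ᵦ e^(−kᵦd) ⇒ ln(n₀ₐ/n₀ᵦ) = (kₐ − kᵦ)·d
d = ln(0.66/0.46) / (0.534 − 0.32) = 0.3610 / 0.214 = 1.687 km

1690 m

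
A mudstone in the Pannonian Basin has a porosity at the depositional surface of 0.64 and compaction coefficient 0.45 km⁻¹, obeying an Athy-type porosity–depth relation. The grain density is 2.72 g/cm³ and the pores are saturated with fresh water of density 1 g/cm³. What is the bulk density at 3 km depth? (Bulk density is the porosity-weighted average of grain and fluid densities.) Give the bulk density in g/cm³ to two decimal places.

Porosity at depth: phi = 0.64·exp(−0.45×3) = 0.64×0.2592 = 0.1659
Bulk density: ρ_b = (1−phi)ρ_g + phi·ρ_f = 0.8341×2.72 + 0.1659×1
       = 2.269 + 0.166 = 2.435 g/cm³

2.43 g/cm³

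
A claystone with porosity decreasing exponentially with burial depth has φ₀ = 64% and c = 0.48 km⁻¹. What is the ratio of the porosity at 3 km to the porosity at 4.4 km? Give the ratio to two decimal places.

1.96

φ(d₁)/φ(d₂) = e^(−c·d₁)/e^(−c·d₂) = e^{c(d₂−d₁)}
= exp(0.48 × 1.4) = exp(0.672) = 1.9581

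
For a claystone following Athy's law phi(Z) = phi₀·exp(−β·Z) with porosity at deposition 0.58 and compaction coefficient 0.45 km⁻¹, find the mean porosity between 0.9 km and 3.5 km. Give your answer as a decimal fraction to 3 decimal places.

⟨phi⟩ = (1/(Z₂−Z₁)) ∫ phi₀ e^(−βZ) dZ = phi₀·(e^(−β·Z₁) − e^(−β·Z₂)) / (β·(Z₂−Z₁))
e^(−0.45×0.9) = 0.6670; e^(−0.45×3.5) = 0.2070
⟨phi⟩ = 0.58 × (0.6670 − 0.2070) / (0.45 × 2.6) = 0.58 × 0.3931 = 0.2280

0.228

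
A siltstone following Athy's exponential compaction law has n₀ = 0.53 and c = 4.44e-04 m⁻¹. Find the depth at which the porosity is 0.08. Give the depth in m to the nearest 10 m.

Working in km (1 km = 1000 m; c in km⁻¹ = c in m⁻¹ × 1000):
Invert Athy's law: d = ln(n₀/n) / c
d = ln(0.53/0.08) / 0.444 = ln(6.625) / 0.444 = 1.8909 / 0.444 = 4.259 km

4260 m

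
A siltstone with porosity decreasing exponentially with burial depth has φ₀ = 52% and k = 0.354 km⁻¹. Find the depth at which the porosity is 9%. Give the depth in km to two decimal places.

4.95 km

Invert Athy's law: d = ln(φ₀/φ) / k
d = ln(0.52/0.09) / 0.354 = ln(5.778) / 0.354 = 1.7540 / 0.354 = 4.955 km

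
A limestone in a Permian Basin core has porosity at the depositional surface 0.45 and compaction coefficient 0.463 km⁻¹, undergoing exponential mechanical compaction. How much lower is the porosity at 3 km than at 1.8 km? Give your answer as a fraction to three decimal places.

0.083

phi(1.8) = 0.45·e^(−0.463×1.8) = 0.1956
phi(3) = 0.45·e^(−0.463×3) = 0.1122
Δphi = 0.1956 − 0.1122 = 0.0834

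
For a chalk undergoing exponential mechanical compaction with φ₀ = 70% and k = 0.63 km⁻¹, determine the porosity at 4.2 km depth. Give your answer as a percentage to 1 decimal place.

φ = φ₀·exp(−k·z) = 0.7 × exp(−0.63 × 4.2) = 0.7 × exp(−2.646)
  = 0.7 × 0.0709 = 0.0497

5.0%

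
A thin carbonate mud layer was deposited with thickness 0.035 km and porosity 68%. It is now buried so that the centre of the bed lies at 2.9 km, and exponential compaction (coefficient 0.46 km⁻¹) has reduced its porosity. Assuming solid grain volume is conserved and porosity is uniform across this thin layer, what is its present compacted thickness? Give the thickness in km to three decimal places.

Porosity at 2.9 km: φ = 0.68·exp(−0.46×2.9) = 0.1791
Solid-volume conservation: h(1−φ) = h₀(1−φ₀) ⇒ h = h₀·(1−φ₀)/(1−φ)
h = 0.035 × (1 − 0.68)/(1 − 0.1791) = 0.035 × 0.3898 = 0.0136 km

0.014 km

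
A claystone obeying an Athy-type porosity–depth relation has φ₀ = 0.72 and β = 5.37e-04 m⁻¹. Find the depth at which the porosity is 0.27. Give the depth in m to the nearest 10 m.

1830 m

Working in km (1 km = 1000 m; β in km⁻¹ = β in m⁻¹ × 1000):
Invert Athy's law: d = ln(φ₀/φ) / β
d = ln(0.72/0.27) / 0.537 = ln(2.667) / 0.537 = 0.9808 / 0.537 = 1.826 km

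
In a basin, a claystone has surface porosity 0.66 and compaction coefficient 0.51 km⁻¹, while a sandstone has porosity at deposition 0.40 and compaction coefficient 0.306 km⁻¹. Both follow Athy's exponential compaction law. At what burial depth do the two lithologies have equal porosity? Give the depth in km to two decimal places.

Set φ₀ₐ e^(−kₐd) = φ₀ᵦ e^(−kᵦd) ⇒ ln(φ₀ₐ/φ₀ᵦ) = (kₐ − kᵦ)·d
d = ln(0.66/0.4) / (0.51 − 0.306) = 0.5008 / 0.204 = 2.455 km

2.45 km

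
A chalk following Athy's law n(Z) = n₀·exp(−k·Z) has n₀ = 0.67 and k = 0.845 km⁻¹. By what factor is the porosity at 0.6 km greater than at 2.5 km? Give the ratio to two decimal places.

4.98

n(Z₁)/n(Z₂) = e^(−k·Z₁)/e^(−k·Z₂) = e^{k(Z₂−Z₁)}
= exp(0.845 × 1.9) = exp(1.605) = 4.9803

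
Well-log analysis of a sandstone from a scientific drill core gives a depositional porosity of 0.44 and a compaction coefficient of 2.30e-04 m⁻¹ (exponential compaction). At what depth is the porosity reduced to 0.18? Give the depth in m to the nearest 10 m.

Working in km (1 km = 1000 m; β in km⁻¹ = β in m⁻¹ × 1000):
Invert Athy's law: z = ln(φ₀/φ) / β
z = ln(0.44/0.18) / 0.23 = ln(2.444) / 0.23 = 0.8938 / 0.23 = 3.886 km

3890 m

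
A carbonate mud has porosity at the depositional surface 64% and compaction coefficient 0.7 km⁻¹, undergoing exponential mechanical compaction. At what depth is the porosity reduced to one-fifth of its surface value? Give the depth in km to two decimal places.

phi/phi₀ = 1/5 ⇒ exp(−k·d) = 1/5 ⇒ d = ln(5) / k
d = 1.6094 / 0.7 = 2.299 km

2.30 km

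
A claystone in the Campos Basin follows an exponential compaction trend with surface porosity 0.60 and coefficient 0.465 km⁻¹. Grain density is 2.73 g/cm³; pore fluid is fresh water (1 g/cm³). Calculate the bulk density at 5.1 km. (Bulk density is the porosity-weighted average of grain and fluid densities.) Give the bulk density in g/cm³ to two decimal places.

2.63 g/cm³

Porosity at depth: φ = 0.6·exp(−0.465×5.1) = 0.6×0.0933 = 0.0560
Bulk density: ρ_b = (1−φ)ρ_g + φ·ρ_f = 0.9440×2.73 + 0.0560×1
       = 2.577 + 0.056 = 2.633 g/cm³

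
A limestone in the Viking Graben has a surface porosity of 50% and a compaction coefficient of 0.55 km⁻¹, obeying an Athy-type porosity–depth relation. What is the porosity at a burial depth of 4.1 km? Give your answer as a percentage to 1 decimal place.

5.2%

phi = phi₀·exp(−k·z) = 0.5 × exp(−0.55 × 4.1) = 0.5 × exp(−2.255)
  = 0.5 × 0.1049 = 0.0524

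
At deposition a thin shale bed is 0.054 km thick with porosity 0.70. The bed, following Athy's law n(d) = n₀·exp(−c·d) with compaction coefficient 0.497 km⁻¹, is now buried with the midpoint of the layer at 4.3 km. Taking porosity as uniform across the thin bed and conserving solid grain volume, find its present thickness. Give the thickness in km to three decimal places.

0.018 km

Porosity at 4.3 km: n = 0.7·exp(−0.497×4.3) = 0.0826
Solid-volume conservation: h(1−n) = h₀(1−n₀) ⇒ h = h₀·(1−n₀)/(1−n)
h = 0.054 × (1 − 0.7)/(1 − 0.0826) = 0.054 × 0.3270 = 0.0177 km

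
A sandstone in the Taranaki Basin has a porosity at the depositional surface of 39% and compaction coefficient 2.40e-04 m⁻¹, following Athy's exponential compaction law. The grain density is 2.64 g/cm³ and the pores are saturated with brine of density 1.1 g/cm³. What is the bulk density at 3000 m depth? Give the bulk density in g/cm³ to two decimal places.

2.35 g/cm³

Working in km (1 km = 1000 m; β in km⁻¹ = β in m⁻¹ × 1000):
Porosity at depth: phi = 0.39·exp(−0.24×3) = 0.39×0.4868 = 0.1898
Bulk density: ρ_b = (1−phi)ρ_g + phi·ρ_f = 0.8102×2.64 + 0.1898×1.1
       = 2.139 + 0.209 = 2.348 g/cm³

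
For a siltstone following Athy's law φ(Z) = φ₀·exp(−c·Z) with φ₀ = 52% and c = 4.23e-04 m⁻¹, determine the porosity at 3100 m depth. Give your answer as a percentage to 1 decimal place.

Working in km (1 km = 1000 m; c in km⁻¹ = c in m⁻¹ × 1000):
φ = φ₀·exp(−c·Z) = 0.52 × exp(−0.423 × 3.1) = 0.52 × exp(−1.311)
  = 0.52 × 0.2695 = 0.1401

14.0%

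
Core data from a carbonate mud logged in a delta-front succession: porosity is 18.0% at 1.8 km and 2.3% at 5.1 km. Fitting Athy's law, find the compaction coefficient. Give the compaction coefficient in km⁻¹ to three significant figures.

0.623 km⁻¹

Athy: n(d) = n₀ e^(−kd) ⇒ n₁/n₂ = e^{k(d₂−d₁)} ⇒ k = ln(n₁/n₂)/(d₂−d₁)
k = ln(0.18/0.023) / (5.1 − 1.8) = ln(7.826) / 3.3 = 2.0575 / 3.3 = 0.6235 km⁻¹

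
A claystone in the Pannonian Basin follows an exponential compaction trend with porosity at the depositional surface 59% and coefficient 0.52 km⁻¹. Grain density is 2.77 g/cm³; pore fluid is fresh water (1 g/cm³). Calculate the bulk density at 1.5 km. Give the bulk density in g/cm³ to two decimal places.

Porosity at depth: φ = 0.59·exp(−0.52×1.5) = 0.59×0.4584 = 0.2705
Bulk density: ρ_b = (1−φ)ρ_g + φ·ρ_f = 0.7295×2.77 + 0.2705×1
       = 2.021 + 0.270 = 2.291 g/cm³

2.29 g/cm³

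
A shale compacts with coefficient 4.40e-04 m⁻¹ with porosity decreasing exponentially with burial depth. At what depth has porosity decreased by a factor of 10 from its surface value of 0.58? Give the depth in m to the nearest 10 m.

5230 m

Working in km (1 km = 1000 m; β in km⁻¹ = β in m⁻¹ × 1000):
n/n₀ = 1/10 ⇒ exp(−β·d) = 1/10 ⇒ d = ln(10) / β
d = 2.3026 / 0.44 = 5.233 km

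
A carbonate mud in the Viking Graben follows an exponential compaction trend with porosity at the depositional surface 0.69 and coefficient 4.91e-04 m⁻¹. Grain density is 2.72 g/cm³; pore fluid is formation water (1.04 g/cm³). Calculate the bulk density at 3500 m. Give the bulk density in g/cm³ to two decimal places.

Working in km (1 km = 1000 m; k in km⁻¹ = k in m⁻¹ × 1000):
Porosity at depth: n = 0.69·exp(−0.491×3.5) = 0.69×0.1793 = 0.1237
Bulk density: ρ_b = (1−n)ρ_g + n·ρ_f = 0.8763×2.72 + 0.1237×1.04
       = 2.383 + 0.129 = 2.512 g/cm³

2.51 g/cm³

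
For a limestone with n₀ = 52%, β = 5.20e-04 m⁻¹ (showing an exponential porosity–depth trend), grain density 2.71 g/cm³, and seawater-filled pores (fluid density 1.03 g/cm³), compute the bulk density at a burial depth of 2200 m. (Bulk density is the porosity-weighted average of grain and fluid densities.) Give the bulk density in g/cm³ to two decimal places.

2.43 g/cm³

Working in km (1 km = 1000 m; β in km⁻¹ = β in m⁻¹ × 1000):
Porosity at depth: n = 0.52·exp(−0.52×2.2) = 0.52×0.3185 = 0.1656
Bulk density: ρ_b = (1−n)ρ_g + n·ρ_f = 0.8344×2.71 + 0.1656×1.03
       = 2.261 + 0.171 = 2.432 g/cm³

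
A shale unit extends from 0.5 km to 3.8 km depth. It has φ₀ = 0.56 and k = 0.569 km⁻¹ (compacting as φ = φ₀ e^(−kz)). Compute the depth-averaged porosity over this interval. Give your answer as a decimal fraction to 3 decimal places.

⟨φ⟩ = (1/(z₂−z₁)) ∫ φ₀ e^(−kz) dz = φ₀·(e^(−k·z₁) − e^(−k·z₂)) / (k·(z₂−z₁))
e^(−0.569×0.5) = 0.7524; e^(−0.569×3.8) = 0.1151
⟨φ⟩ = 0.56 × (0.7524 − 0.1151) / (0.569 × 3.3) = 0.56 × 0.3394 = 0.1901

0.190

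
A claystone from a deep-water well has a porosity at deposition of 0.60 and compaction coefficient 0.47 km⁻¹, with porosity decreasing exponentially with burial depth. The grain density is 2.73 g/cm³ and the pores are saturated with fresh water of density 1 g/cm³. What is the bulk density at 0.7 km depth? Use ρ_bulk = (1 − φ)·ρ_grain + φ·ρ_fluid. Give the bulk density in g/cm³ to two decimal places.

1.98 g/cm³

Porosity at depth: phi = 0.6·exp(−0.47×0.7) = 0.6×0.7196 = 0.4318
Bulk density: ρ_b = (1−phi)ρ_g + phi·ρ_f = 0.5682×2.73 + 0.4318×1
       = 1.551 + 0.432 = 1.983 g/cm³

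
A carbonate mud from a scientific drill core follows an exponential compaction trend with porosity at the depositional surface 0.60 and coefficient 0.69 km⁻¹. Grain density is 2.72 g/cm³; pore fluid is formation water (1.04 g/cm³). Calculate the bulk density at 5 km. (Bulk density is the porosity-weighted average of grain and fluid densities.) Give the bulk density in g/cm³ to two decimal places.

2.69 g/cm³

Porosity at depth: φ = 0.6·exp(−0.69×5) = 0.6×0.0317 = 0.0190
Bulk density: ρ_b = (1−φ)ρ_g + φ·ρ_f = 0.9810×2.72 + 0.0190×1.04
       = 2.668 + 0.020 = 2.688 g/cm³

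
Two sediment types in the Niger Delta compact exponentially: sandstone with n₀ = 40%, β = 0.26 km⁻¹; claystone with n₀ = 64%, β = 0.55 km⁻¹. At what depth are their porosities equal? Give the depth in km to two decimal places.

Set n₀ₐ e^(−βₐZ) = n₀ᵦ e^(−βᵦZ) ⇒ ln(n₀ₐ/n₀ᵦ) = (βₐ − βᵦ)·Z
Z = ln(0.4/0.64) / (0.26 − 0.55) = -0.4700 / -0.29 = 1.621 km

1.62 km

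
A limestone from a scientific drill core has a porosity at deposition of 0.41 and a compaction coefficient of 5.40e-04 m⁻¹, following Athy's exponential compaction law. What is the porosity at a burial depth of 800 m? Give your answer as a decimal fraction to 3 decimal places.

Working in km (1 km = 1000 m; c in km⁻¹ = c in m⁻¹ × 1000):
phi = phi₀·exp(−c·Z) = 0.41 × exp(−0.54 × 0.8) = 0.41 × exp(−0.432)
  = 0.41 × 0.6492 = 0.2662

0.266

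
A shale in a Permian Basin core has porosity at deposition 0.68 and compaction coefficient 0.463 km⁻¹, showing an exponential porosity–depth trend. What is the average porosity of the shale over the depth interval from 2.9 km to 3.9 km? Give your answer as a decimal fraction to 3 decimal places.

0.142

⟨n⟩ = (1/(Z₂−Z₁)) ∫ n₀ e^(−kZ) dZ = n₀·(e^(−k·Z₁) − e^(−k·Z₂)) / (k·(Z₂−Z₁))
e^(−0.463×2.9) = 0.2611; e^(−0.463×3.9) = 0.1644
⟨n⟩ = 0.68 × (0.2611 − 0.1644) / (0.463 × 1) = 0.68 × 0.2090 = 0.1421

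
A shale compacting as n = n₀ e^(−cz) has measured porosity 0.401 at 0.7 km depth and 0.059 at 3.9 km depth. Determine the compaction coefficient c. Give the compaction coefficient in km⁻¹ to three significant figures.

Athy: n(z) = n₀ e^(−cz) ⇒ n₁/n₂ = e^{c(z₂−z₁)} ⇒ c = ln(n₁/n₂)/(z₂−z₁)
c = ln(0.401/0.059) / (3.9 − 0.7) = ln(6.797) / 3.2 = 1.9164 / 3.2 = 0.5989 km⁻¹

0.599 km⁻¹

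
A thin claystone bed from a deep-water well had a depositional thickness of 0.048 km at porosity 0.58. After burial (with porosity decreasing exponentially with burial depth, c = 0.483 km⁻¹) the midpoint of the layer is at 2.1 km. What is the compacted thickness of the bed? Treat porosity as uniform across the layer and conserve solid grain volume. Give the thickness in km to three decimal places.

0.026 km

Porosity at 2.1 km: phi = 0.58·exp(−0.483×2.1) = 0.2103
Solid-volume conservation: h(1−phi) = h₀(1−phi₀) ⇒ h = h₀·(1−phi₀)/(1−phi)
h = 0.048 × (1 − 0.58)/(1 − 0.2103) = 0.048 × 0.5319 = 0.0255 km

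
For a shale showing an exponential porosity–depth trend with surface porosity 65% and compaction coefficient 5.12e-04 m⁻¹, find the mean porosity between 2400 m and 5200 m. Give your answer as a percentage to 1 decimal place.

10.1%

Working in km (1 km = 1000 m; β in km⁻¹ = β in m⁻¹ × 1000):
⟨n⟩ = (1/(Z₂−Z₁)) ∫ n₀ e^(−βZ) dZ = n₀·(e^(−β·Z₁) − e^(−β·Z₂)) / (β·(Z₂−Z₁))
e^(−0.512×2.4) = 0.2926; e^(−0.512×5.2) = 0.0698
⟨n⟩ = 0.65 × (0.2926 − 0.0698) / (0.512 × 2.8) = 0.65 × 0.1555 = 0.1010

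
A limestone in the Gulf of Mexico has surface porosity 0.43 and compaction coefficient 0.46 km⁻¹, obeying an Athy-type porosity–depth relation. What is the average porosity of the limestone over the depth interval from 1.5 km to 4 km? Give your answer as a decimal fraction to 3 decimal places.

⟨n⟩ = (1/(d₂−d₁)) ∫ n₀ e^(−kd) dd = n₀·(e^(−k·d₁) − e^(−k·d₂)) / (k·(d₂−d₁))
e^(−0.46×1.5) = 0.5016; e^(−0.46×4) = 0.1588
⟨n⟩ = 0.43 × (0.5016 − 0.1588) / (0.46 × 2.5) = 0.43 × 0.2981 = 0.1282

0.128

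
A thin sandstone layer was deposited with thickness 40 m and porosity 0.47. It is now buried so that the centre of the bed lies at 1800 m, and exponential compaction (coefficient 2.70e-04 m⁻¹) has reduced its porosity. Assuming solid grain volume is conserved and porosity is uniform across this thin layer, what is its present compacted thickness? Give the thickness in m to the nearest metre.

Working in km (1 km = 1000 m; c in km⁻¹ = c in m⁻¹ × 1000):
Porosity at 1.8 km: n = 0.47·exp(−0.27×1.8) = 0.2891
Solid-volume conservation: h(1−n) = h₀(1−n₀) ⇒ h = h₀·(1−n₀)/(1−n)
h = 0.04 × (1 − 0.47)/(1 − 0.2891) = 0.04 × 0.7455 = 0.0298 km

30 m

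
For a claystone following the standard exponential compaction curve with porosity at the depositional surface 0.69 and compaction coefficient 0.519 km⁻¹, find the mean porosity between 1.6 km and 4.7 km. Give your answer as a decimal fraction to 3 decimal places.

⟨n⟩ = (1/(d₂−d₁)) ∫ n₀ e^(−βd) dd = n₀·(e^(−β·d₁) − e^(−β·d₂)) / (β·(d₂−d₁))
e^(−0.519×1.6) = 0.4359; e^(−0.519×4.7) = 0.0872
⟨n⟩ = 0.69 × (0.4359 − 0.0872) / (0.519 × 3.1) = 0.69 × 0.2167 = 0.1495

0.150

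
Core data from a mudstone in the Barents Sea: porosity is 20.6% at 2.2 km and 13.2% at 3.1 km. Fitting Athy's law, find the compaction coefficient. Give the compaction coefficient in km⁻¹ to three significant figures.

Athy: phi(z) = phi₀ e^(−cz) ⇒ phi₁/phi₂ = e^{c(z₂−z₁)} ⇒ c = ln(phi₁/phi₂)/(z₂−z₁)
c = ln(0.206/0.132) / (3.1 − 2.2) = ln(1.561) / 0.9 = 0.4451 / 0.9 = 0.4945 km⁻¹

0.495 km⁻¹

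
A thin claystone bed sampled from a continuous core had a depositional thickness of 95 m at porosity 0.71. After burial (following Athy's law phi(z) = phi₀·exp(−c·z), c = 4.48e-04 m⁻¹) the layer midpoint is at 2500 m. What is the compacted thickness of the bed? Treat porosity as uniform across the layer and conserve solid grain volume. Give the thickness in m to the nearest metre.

Working in km (1 km = 1000 m; c in km⁻¹ = c in m⁻¹ × 1000):
Porosity at 2.5 km: phi = 0.71·exp(−0.448×2.5) = 0.2317
Solid-volume conservation: h(1−phi) = h₀(1−phi₀) ⇒ h = h₀·(1−phi₀)/(1−phi)
h = 0.095 × (1 − 0.71)/(1 − 0.2317) = 0.095 × 0.3774 = 0.0359 km

36 m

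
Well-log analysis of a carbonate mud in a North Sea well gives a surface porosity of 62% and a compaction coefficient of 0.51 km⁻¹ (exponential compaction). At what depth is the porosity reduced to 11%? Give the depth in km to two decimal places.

3.39 km

Invert Athy's law: d = ln(φ₀/φ) / c
d = ln(0.62/0.11) / 0.51 = ln(5.636) / 0.51 = 1.7292 / 0.51 = 3.391 km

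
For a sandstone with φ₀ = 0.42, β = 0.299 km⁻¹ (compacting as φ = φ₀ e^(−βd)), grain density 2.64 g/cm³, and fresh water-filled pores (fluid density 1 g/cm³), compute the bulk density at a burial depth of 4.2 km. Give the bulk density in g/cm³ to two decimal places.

Porosity at depth: φ = 0.42·exp(−0.299×4.2) = 0.42×0.2848 = 0.1196
Bulk density: ρ_b = (1−φ)ρ_g + φ·ρ_f = 0.8804×2.64 + 0.1196×1
       = 2.324 + 0.120 = 2.444 g/cm³

2.44 g/cm³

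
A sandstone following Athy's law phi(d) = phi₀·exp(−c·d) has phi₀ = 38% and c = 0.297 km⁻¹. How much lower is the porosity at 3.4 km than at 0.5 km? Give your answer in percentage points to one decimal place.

phi(0.5) = 0.38·e^(−0.297×0.5) = 0.3276
phi(3.4) = 0.38·e^(−0.297×3.4) = 0.1384
Δphi = 0.3276 − 0.1384 = 0.1891

18.9 percentage points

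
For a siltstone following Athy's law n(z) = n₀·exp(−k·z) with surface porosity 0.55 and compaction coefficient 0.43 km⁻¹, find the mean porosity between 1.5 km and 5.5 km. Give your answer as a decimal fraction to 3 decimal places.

⟨n⟩ = (1/(z₂−z₁)) ∫ n₀ e^(−kz) dz = n₀·(e^(−k·z₁) − e^(−k·z₂)) / (k·(z₂−z₁))
e^(−0.43×1.5) = 0.5247; e^(−0.43×5.5) = 0.0939
⟨n⟩ = 0.55 × (0.5247 − 0.0939) / (0.43 × 4) = 0.55 × 0.2504 = 0.1377

0.138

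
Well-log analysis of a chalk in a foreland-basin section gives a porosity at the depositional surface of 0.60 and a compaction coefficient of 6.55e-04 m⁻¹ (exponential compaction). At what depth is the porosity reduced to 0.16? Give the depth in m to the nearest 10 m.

2020 m

Working in km (1 km = 1000 m; β in km⁻¹ = β in m⁻¹ × 1000):
Invert Athy's law: z = ln(phi₀/phi) / β
z = ln(0.6/0.16) / 0.655 = ln(3.75) / 0.655 = 1.3218 / 0.655 = 2.018 km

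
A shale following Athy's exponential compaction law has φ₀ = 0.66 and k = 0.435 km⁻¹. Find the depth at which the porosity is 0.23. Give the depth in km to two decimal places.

Invert Athy's law: z = ln(φ₀/φ) / k
z = ln(0.66/0.23) / 0.435 = ln(2.87) / 0.435 = 1.0542 / 0.435 = 2.423 km

2.42 km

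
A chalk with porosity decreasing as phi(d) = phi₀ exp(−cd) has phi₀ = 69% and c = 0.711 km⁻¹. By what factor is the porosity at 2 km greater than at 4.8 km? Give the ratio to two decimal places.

phi(d₁)/phi(d₂) = e^(−c·d₁)/e^(−c·d₂) = e^{c(d₂−d₁)}
= exp(0.711 × 2.8) = exp(1.991) = 7.3214

7.32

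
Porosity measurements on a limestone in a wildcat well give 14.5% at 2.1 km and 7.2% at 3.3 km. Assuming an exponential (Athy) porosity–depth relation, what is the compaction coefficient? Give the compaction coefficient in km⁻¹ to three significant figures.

Athy: phi(Z) = phi₀ e^(−cZ) ⇒ phi₁/phi₂ = e^{c(Z₂−Z₁)} ⇒ c = ln(phi₁/phi₂)/(Z₂−Z₁)
c = ln(0.145/0.072) / (3.3 − 2.1) = ln(2.014) / 1.2 = 0.7001 / 1.2 = 0.5834 km⁻¹

0.583 km⁻¹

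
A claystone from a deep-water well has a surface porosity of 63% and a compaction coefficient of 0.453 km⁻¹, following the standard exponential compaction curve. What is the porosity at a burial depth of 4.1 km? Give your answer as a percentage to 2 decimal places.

9.83%

phi = phi₀·exp(−k·d) = 0.63 × exp(−0.453 × 4.1) = 0.63 × exp(−1.857)
  = 0.63 × 0.1561 = 0.0983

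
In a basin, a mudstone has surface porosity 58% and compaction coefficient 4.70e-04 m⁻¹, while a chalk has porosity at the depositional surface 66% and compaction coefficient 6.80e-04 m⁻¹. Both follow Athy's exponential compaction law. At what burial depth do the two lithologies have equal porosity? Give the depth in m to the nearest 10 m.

Working in km (1 km = 1000 m; β in km⁻¹ = β in m⁻¹ × 1000):
Set φ₀ₐ e^(−βₐZ) = φ₀ᵦ e^(−βᵦZ) ⇒ ln(φ₀ₐ/φ₀ᵦ) = (βₐ − βᵦ)·Z
Z = ln(0.58/0.66) / (0.47 − 0.68) = -0.1292 / -0.21 = 0.615 km

620 m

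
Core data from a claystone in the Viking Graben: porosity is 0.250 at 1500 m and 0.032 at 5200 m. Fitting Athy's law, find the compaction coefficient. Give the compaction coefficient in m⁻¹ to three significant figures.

0.000556 m⁻¹

Working in km (1 km = 1000 m; k in km⁻¹ = k in m⁻¹ × 1000):
Athy: φ(Z) = φ₀ e^(−kZ) ⇒ φ₁/φ₂ = e^{k(Z₂−Z₁)} ⇒ k = ln(φ₁/φ₂)/(Z₂−Z₁)
k = ln(0.25/0.032) / (5.2 − 1.5) = ln(7.812) / 3.7 = 2.0557 / 3.7 = 0.5556 km⁻¹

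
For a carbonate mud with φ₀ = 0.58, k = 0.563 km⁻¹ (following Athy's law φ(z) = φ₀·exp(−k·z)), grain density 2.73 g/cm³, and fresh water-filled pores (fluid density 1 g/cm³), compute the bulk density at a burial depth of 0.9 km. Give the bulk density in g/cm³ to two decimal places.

Porosity at depth: φ = 0.58·exp(−0.563×0.9) = 0.58×0.6025 = 0.3494
Bulk density: ρ_b = (1−φ)ρ_g + φ·ρ_f = 0.6506×2.73 + 0.3494×1
       = 1.776 + 0.349 = 2.125 g/cm³

2.13 g/cm³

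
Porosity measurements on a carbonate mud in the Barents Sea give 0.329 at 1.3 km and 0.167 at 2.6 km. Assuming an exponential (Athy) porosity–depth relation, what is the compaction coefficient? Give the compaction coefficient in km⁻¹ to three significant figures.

Athy: n(Z) = n₀ e^(−cZ) ⇒ n₁/n₂ = e^{c(Z₂−Z₁)} ⇒ c = ln(n₁/n₂)/(Z₂−Z₁)
c = ln(0.329/0.167) / (2.6 − 1.3) = ln(1.97) / 1.3 = 0.6781 / 1.3 = 0.5216 km⁻¹

0.522 km⁻¹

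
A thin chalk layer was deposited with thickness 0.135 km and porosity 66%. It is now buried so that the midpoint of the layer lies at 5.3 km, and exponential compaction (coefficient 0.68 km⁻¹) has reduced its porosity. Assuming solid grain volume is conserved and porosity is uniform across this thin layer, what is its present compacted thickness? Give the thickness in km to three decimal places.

0.047 km

Porosity at 5.3 km: φ = 0.66·exp(−0.68×5.3) = 0.0180
Solid-volume conservation: h(1−φ) = h₀(1−φ₀) ⇒ h = h₀·(1−φ₀)/(1−φ)
h = 0.135 × (1 − 0.66)/(1 − 0.0180) = 0.135 × 0.3462 = 0.0467 km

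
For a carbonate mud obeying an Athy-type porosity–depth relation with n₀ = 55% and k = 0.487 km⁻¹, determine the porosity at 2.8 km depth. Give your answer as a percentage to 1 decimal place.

14.1%

n = n₀·exp(−k·Z) = 0.55 × exp(−0.487 × 2.8) = 0.55 × exp(−1.364)
  = 0.55 × 0.2557 = 0.1407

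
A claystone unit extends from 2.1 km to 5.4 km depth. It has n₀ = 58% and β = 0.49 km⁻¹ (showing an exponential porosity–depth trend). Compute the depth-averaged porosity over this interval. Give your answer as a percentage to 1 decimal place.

10.3%

⟨n⟩ = (1/(z₂−z₁)) ∫ n₀ e^(−βz) dz = n₀·(e^(−β·z₁) − e^(−β·z₂)) / (β·(z₂−z₁))
e^(−0.49×2.1) = 0.3574; e^(−0.49×5.4) = 0.0709
⟨n⟩ = 0.58 × (0.3574 − 0.0709) / (0.49 × 3.3) = 0.58 × 0.1771 = 0.1027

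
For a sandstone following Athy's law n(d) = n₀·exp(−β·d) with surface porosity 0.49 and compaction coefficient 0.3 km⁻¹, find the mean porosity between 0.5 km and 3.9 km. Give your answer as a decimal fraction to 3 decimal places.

⟨n⟩ = (1/(d₂−d₁)) ∫ n₀ e^(−βd) dd = n₀·(e^(−β·d₁) − e^(−β·d₂)) / (β·(d₂−d₁))
e^(−0.3×0.5) = 0.8607; e^(−0.3×3.9) = 0.3104
⟨n⟩ = 0.49 × (0.8607 − 0.3104) / (0.3 × 3.4) = 0.49 × 0.5396 = 0.2644

0.264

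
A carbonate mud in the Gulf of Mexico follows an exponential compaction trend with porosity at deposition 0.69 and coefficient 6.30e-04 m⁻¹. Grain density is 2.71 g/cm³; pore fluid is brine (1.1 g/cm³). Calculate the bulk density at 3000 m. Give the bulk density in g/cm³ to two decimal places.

Working in km (1 km = 1000 m; β in km⁻¹ = β in m⁻¹ × 1000):
Porosity at depth: phi = 0.69·exp(−0.63×3) = 0.69×0.1511 = 0.1042
Bulk density: ρ_b = (1−phi)ρ_g + phi·ρ_f = 0.8958×2.71 + 0.1042×1.1
       = 2.428 + 0.115 = 2.542 g/cm³

2.54 g/cm³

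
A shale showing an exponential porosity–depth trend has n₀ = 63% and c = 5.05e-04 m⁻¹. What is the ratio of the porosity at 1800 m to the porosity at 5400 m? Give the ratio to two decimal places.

6.16

Working in km (1 km = 1000 m; c in km⁻¹ = c in m⁻¹ × 1000):
n(Z₁)/n(Z₂) = e^(−c·Z₁)/e^(−c·Z₂) = e^{c(Z₂−Z₁)}
= exp(0.505 × 3.6) = exp(1.818) = 6.1595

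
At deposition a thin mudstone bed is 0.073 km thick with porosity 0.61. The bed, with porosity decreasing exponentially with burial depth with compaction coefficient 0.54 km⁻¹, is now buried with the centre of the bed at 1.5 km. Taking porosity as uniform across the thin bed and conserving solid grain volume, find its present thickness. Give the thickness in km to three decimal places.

0.039 km

Porosity at 1.5 km: φ = 0.61·exp(−0.54×1.5) = 0.2714
Solid-volume conservation: h(1−φ) = h₀(1−φ₀) ⇒ h = h₀·(1−φ₀)/(1−φ)
h = 0.073 × (1 − 0.61)/(1 − 0.2714) = 0.073 × 0.5352 = 0.0391 km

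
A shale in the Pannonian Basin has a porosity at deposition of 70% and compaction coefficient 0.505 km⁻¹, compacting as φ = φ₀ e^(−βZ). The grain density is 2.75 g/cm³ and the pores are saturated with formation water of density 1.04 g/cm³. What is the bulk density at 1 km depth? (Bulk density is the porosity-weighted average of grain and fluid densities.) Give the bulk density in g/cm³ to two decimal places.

Porosity at depth: φ = 0.7·exp(−0.505×1) = 0.7×0.6035 = 0.4225
Bulk density: ρ_b = (1−φ)ρ_g + φ·ρ_f = 0.5775×2.75 + 0.4225×1.04
       = 1.588 + 0.439 = 2.028 g/cm³

2.03 g/cm³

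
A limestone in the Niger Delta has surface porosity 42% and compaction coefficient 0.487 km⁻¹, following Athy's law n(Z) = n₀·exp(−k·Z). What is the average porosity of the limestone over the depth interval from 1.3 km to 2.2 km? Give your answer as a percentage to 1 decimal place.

18.1%

⟨n⟩ = (1/(Z₂−Z₁)) ∫ n₀ e^(−kZ) dZ = n₀·(e^(−k·Z₁) − e^(−k·Z₂)) / (k·(Z₂−Z₁))
e^(−0.487×1.3) = 0.5309; e^(−0.487×2.2) = 0.3425
⟨n⟩ = 0.42 × (0.5309 − 0.3425) / (0.487 × 0.9) = 0.42 × 0.4299 = 0.1805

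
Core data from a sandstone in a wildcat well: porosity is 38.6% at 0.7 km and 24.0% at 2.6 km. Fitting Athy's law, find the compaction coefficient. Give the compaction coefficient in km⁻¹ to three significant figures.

Athy: φ(Z) = φ₀ e^(−kZ) ⇒ φ₁/φ₂ = e^{k(Z₂−Z₁)} ⇒ k = ln(φ₁/φ₂)/(Z₂−Z₁)
k = ln(0.386/0.24) / (2.6 − 0.7) = ln(1.608) / 1.9 = 0.4752 / 1.9 = 0.2501 km⁻¹

0.250 km⁻¹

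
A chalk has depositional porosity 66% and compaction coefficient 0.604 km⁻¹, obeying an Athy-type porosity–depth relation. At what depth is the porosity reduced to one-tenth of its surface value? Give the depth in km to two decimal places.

3.81 km

phi/phi₀ = 1/10 ⇒ exp(−k·Z) = 1/10 ⇒ Z = ln(10) / k
Z = 2.3026 / 0.604 = 3.812 km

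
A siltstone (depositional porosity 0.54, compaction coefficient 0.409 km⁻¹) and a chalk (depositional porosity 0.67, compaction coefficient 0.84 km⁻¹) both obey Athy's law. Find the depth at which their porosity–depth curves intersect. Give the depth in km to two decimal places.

Set φ₀ₐ e^(−kₐZ) = φ₀ᵦ e^(−kᵦZ) ⇒ ln(φ₀ₐ/φ₀ᵦ) = (kₐ − kᵦ)·Z
Z = ln(0.54/0.67) / (0.409 − 0.84) = -0.2157 / -0.431 = 0.500 km

0.50 km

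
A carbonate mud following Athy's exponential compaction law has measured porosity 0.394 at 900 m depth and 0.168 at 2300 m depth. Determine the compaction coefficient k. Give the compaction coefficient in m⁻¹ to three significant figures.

Working in km (1 km = 1000 m; k in km⁻¹ = k in m⁻¹ × 1000):
Athy: n(Z) = n₀ e^(−kZ) ⇒ n₁/n₂ = e^{k(Z₂−Z₁)} ⇒ k = ln(n₁/n₂)/(Z₂−Z₁)
k = ln(0.394/0.168) / (2.3 − 0.9) = ln(2.345) / 1.4 = 0.8524 / 1.4 = 0.6088 km⁻¹

0.000609 m⁻¹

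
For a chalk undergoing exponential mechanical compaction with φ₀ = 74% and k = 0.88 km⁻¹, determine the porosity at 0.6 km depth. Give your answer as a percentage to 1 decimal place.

φ = φ₀·exp(−k·z) = 0.74 × exp(−0.88 × 0.6) = 0.74 × exp(−0.528)
  = 0.74 × 0.5898 = 0.4364

43.6%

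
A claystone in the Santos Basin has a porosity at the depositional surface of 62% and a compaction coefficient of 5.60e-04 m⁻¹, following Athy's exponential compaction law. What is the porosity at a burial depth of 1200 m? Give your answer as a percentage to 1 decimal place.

31.7%

Working in km (1 km = 1000 m; k in km⁻¹ = k in m⁻¹ × 1000):
n = n₀·exp(−k·z) = 0.62 × exp(−0.56 × 1.2) = 0.62 × exp(−0.672)
  = 0.62 × 0.5107 = 0.3166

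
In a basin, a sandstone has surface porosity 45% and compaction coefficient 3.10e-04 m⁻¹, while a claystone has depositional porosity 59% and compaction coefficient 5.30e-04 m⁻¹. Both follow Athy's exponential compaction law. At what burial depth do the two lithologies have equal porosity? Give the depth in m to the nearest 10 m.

Working in km (1 km = 1000 m; k in km⁻¹ = k in m⁻¹ × 1000):
Set φ₀ₐ e^(−kₐZ) = φ₀ᵦ e^(−kᵦZ) ⇒ ln(φ₀ₐ/φ₀ᵦ) = (kₐ − kᵦ)·Z
Z = ln(0.45/0.59) / (0.31 − 0.53) = -0.2709 / -0.22 = 1.231 km

1230 m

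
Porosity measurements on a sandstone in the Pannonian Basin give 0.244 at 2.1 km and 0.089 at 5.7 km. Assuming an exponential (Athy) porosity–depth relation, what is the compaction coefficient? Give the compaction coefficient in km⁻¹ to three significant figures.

Athy: φ(d) = φ₀ e^(−cd) ⇒ φ₁/φ₂ = e^{c(d₂−d₁)} ⇒ c = ln(φ₁/φ₂)/(d₂−d₁)
c = ln(0.244/0.089) / (5.7 − 2.1) = ln(2.742) / 3.6 = 1.0085 / 3.6 = 0.2801 km⁻¹

0.280 km⁻¹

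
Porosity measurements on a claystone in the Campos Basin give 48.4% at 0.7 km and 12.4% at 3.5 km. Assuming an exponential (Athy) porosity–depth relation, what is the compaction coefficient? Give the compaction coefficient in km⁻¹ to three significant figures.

Athy: n(Z) = n₀ e^(−cZ) ⇒ n₁/n₂ = e^{c(Z₂−Z₁)} ⇒ c = ln(n₁/n₂)/(Z₂−Z₁)
c = ln(0.484/0.124) / (3.5 − 0.7) = ln(3.903) / 2.8 = 1.3618 / 2.8 = 0.4864 km⁻¹

0.486 km⁻¹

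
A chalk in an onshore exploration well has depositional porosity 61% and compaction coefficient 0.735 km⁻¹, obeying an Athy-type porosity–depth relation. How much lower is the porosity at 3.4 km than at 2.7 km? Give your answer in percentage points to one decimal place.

3.4 percentage points

φ(2.7) = 0.61·e^(−0.735×2.7) = 0.0838
φ(3.4) = 0.61·e^(−0.735×3.4) = 0.0501
Δφ = 0.0838 − 0.0501 = 0.0337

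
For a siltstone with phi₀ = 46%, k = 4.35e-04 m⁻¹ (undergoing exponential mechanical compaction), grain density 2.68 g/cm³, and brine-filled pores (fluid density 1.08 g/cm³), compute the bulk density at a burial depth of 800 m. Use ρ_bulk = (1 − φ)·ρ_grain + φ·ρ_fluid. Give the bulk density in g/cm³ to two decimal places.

Working in km (1 km = 1000 m; k in km⁻¹ = k in m⁻¹ × 1000):
Porosity at depth: phi = 0.46·exp(−0.435×0.8) = 0.46×0.7061 = 0.3248
Bulk density: ρ_b = (1−phi)ρ_g + phi·ρ_f = 0.6752×2.68 + 0.3248×1.08
       = 1.810 + 0.351 = 2.160 g/cm³

2.16 g/cm³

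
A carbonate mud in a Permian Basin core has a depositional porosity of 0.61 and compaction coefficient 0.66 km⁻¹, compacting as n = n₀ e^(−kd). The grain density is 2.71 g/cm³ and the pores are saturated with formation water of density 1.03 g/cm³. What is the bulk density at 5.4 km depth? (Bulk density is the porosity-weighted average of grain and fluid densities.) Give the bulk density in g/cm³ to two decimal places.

2.68 g/cm³

Porosity at depth: n = 0.61·exp(−0.66×5.4) = 0.61×0.0283 = 0.0173
Bulk density: ρ_b = (1−n)ρ_g + n·ρ_f = 0.9827×2.71 + 0.0173×1.03
       = 2.663 + 0.018 = 2.681 g/cm³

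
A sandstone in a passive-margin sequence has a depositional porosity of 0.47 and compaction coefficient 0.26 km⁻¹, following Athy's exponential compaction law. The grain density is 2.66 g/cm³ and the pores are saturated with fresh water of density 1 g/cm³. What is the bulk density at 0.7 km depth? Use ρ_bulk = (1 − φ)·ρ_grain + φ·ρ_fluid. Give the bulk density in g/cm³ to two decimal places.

2.01 g/cm³

Porosity at depth: n = 0.47·exp(−0.26×0.7) = 0.47×0.8336 = 0.3918
Bulk density: ρ_b = (1−n)ρ_g + n·ρ_f = 0.6082×2.66 + 0.3918×1
       = 1.618 + 0.392 = 2.010 g/cm³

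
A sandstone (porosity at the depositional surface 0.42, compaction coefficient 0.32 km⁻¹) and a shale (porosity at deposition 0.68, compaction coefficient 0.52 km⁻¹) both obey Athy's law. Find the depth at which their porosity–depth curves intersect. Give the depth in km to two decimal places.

2.41 km

Set phi₀ₐ e^(−cₐZ) = phi₀ᵦ e^(−cᵦZ) ⇒ ln(phi₀ₐ/phi₀ᵦ) = (cₐ − cᵦ)·Z
Z = ln(0.42/0.68) / (0.32 − 0.52) = -0.4818 / -0.2 = 2.409 km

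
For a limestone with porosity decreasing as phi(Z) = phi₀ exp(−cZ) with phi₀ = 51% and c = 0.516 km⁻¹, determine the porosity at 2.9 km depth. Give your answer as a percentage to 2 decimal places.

phi = phi₀·exp(−c·Z) = 0.51 × exp(−0.516 × 2.9) = 0.51 × exp(−1.496)
  = 0.51 × 0.2239 = 0.1142

11.42%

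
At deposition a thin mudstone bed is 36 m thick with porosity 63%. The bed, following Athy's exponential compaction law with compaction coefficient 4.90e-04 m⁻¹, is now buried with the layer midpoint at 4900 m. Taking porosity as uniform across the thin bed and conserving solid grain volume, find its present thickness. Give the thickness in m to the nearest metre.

Working in km (1 km = 1000 m; c in km⁻¹ = c in m⁻¹ × 1000):
Porosity at 4.9 km: phi = 0.63·exp(−0.49×4.9) = 0.0571
Solid-volume conservation: h(1−phi) = h₀(1−phi₀) ⇒ h = h₀·(1−phi₀)/(1−phi)
h = 0.036 × (1 − 0.63)/(1 − 0.0571) = 0.036 × 0.3924 = 0.0141 km

14 m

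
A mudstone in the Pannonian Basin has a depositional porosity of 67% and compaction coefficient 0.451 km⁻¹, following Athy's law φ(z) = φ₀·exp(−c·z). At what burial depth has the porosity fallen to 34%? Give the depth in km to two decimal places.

Invert Athy's law: z = ln(φ₀/φ) / c
z = ln(0.67/0.34) / 0.451 = ln(1.971) / 0.451 = 0.6783 / 0.451 = 1.504 km

1.50 km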